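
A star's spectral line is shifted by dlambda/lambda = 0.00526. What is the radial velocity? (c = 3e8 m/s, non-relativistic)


v = (dlambda/lambda) * c = 0.00526 * 3e8 = 1.578e+06

1.578e+06 m/s


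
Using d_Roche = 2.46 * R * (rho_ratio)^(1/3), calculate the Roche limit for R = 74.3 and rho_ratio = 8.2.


d_Roche = 2.46 * 74.3 * 8.2^(1/3) = 368.5773

368.5773


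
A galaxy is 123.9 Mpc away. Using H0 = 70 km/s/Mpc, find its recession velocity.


v = H0 * d = 70 * 123.9 = 8673.0

8673.0 km/s


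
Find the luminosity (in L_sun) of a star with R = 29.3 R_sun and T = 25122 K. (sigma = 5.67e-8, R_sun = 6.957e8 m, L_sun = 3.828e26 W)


R = 29.3 * 6.957e8 m = 2.038401e+10 m. L = 4*pi*R^2*sigma*T^4 = 4*pi*(2.038401e+10)^2 * 5.67e-8 * 25122^4 = 1.179204195e+32 W. L/L_sun = 1.179204195e+32 / 3.828e26 = 308047.0728

308047.0728 L_sun


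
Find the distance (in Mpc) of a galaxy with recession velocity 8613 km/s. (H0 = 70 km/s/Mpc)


d = v / H0 = 8613 / 70 = 123.0429

123.0429 Mpc


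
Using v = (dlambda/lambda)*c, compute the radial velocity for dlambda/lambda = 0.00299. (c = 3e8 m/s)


v = (dlambda/lambda) * c = 0.00299 * 3e8 = 897000.0

897000.0 m/s


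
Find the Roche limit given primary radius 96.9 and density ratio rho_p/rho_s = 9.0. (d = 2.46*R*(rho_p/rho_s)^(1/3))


d_Roche = 2.46 * 96.9 * 9.0^(1/3) = 495.8379

495.8379


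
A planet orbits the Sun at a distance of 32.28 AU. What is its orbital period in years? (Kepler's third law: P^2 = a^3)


P = a^(3/2) = 32.28^1.5 = 183.4004

183.4004 years


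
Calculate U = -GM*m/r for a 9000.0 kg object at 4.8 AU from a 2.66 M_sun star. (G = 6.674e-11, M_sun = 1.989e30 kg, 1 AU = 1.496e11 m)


M = 2.66 * 1.989e30 kg = 5.29074e+30 kg; r = 4.8 AU * 1.496e11 m/AU = 7.1808e+11 m. U = -GM*m/r = -(6.674e-11 * 5.29074e+30 * 9000.0) / 7.1808e+11 = -4.426e+12

-4.426e+12 J


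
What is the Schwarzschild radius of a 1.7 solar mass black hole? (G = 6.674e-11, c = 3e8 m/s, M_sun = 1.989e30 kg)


M = 1.7 * 1.989e30 kg = 3.3813e+30 kg. rs = 2GM/c^2 = 2 * 6.674e-11 * 3.3813e+30 / (3e8)^2 = 5014.8436

5014.8436 m


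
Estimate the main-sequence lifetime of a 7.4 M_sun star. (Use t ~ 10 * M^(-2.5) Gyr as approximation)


t = 10 * M^(-2.5) = 10 * 7.4^(-2.5) = 0.0671

0.0671 Gyr


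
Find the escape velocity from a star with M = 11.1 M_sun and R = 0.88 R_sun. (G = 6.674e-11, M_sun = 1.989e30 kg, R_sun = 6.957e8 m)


M = 11.1 * 1.989e30 kg = 2.20779e+31 kg; R = 0.88 * 6.957e8 m = 6.12216e+08 m. v_esc = sqrt(2GM/R) = sqrt(2 * 6.674e-11 * 2.20779e+31 / 6.12216e+08) = 2.194e+06

2.194e+06 m/s


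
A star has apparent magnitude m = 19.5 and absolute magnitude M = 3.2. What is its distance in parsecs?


d = 10^((m - M + 5)/5) = 10^((19.5 - 3.2 + 5)/5) = 18197.0086

18197.0086 pc


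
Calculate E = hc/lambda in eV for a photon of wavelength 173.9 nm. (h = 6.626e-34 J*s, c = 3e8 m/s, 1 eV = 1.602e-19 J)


E = hc/lambda = 6.626e-34 * 3e8 / 1.739e-07 = 1.143e-18 J = 7.1353 eV

7.1353 eV


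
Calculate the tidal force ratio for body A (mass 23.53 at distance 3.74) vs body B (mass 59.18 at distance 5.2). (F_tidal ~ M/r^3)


Ratio = (M1/r1^3) / (M2/r2^3) = (23.53/3.74^3) / (59.18/5.2^3) = 1.0687

1.0687


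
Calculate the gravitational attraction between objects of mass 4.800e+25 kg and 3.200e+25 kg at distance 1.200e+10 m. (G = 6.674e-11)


F = G*m1*m2/r^2 = 6.674e-11 * 4.800e+25 * 3.200e+25 / (1.200e+10)^2 = 6.674e-11 * 1.536e+51 / 1.440e+20 = 7.119e+20

7.119e+20 N


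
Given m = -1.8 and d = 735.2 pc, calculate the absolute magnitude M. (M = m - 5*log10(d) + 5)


M = m - 5*log10(d) + 5 = -1.8 - 5*log10(735.2) + 5 = -11.132

-11.132


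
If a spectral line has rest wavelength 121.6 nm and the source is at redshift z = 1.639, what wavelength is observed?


lam_obs = lam_emit * (1 + z) = 121.6 * (1 + 1.639) = 320.9024

320.9024 nm


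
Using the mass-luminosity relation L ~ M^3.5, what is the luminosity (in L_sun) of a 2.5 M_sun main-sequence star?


L/L_sun = (M/M_sun)^3.5 = 2.5^3.5 = 24.7053

24.7053 L_sun


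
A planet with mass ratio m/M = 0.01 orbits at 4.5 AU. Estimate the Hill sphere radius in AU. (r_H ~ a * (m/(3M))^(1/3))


r_H = a * (m/3M)^(1/3) = 4.5 * (0.01/3)^(1/3) = 0.6722

0.6722 AU


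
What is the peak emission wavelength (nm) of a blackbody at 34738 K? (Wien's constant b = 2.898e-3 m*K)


lam_max = b / T = 2.898e-3 / 34738 = 8.342e-08 m = 83.4245 nm

83.4245 nm


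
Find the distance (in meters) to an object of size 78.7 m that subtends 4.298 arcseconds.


D = size / theta_rad, theta_rad = 4.298 * pi/(180*3600) = 2.084e-05, D = 3.777e+06

3.777e+06 m


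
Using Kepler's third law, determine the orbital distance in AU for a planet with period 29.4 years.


a = P^(2/3) = 29.4^(2/3) = 9.5257

9.5257 AU


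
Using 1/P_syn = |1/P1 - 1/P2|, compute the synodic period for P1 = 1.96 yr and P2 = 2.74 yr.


1/P_syn = |1/P1 - 1/P2| = |1/1.96 - 1/2.74| => P_syn = 6.8851

6.8851 years


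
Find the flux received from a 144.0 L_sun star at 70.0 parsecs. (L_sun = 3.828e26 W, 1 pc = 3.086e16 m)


F = L / (4*pi*d^2) = 5.512e+28 / (4*pi*(2.160e+18)^2) = 9.400e-10

9.400e-10 W/m^2


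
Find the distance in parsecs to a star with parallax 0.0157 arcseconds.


d = 1/p = 1/0.0157 = 63.6943

63.6943 pc


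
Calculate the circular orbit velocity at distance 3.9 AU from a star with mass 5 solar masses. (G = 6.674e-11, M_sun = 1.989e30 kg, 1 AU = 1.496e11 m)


v = sqrt(GM/r) = sqrt(6.674e-11 * 9.945e+30 / 5.834e+11) = 33728.5285

33728.5285 m/s


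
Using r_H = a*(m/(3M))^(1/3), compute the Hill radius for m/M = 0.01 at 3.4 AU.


r_H = a * (m/3M)^(1/3) = 3.4 * (0.01/3)^(1/3) = 0.5079

0.5079 AU


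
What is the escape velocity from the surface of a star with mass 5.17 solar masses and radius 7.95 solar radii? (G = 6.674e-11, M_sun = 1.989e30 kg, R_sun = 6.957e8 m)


M = 5.17 * 1.989e30 kg = 1.028313e+31 kg; R = 7.95 * 6.957e8 m = 5.530815e+09 m. v_esc = sqrt(2GM/R) = sqrt(2 * 6.674e-11 * 1.028313e+31 / 5.530815e+09) = 498168.4233

498168.4233 m/s


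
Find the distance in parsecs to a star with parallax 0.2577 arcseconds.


d = 1/p = 1/0.2577 = 3.8805

3.8805 pc


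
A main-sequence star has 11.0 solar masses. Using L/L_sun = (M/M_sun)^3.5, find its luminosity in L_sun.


L/L_sun = (M/M_sun)^3.5 = 11.0^3.5 = 4414.4276

4414.4276 L_sun


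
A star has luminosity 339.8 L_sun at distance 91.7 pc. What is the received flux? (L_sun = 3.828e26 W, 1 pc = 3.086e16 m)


F = L / (4*pi*d^2) = 1.301e+29 / (4*pi*(2.830e+18)^2) = 1.293e-09

1.293e-09 W/m^2


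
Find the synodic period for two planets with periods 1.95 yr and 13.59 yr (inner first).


1/P_syn = |1/P1 - 1/P2| = |1/1.95 - 1/13.59| => P_syn = 2.2767

2.2767 years


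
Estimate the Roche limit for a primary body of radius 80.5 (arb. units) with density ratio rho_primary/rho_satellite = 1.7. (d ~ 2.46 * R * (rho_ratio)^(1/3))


d_Roche = 2.46 * 80.5 * 1.7^(1/3) = 236.3455

236.3455


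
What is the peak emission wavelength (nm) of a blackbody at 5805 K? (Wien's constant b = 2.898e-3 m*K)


lam_max = b / T = 2.898e-3 / 5805 = 4.992e-07 m = 499.2248 nm

499.2248 nm


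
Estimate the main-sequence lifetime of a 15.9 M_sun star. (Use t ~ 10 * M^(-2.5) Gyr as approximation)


t = 10 * M^(-2.5) = 10 * 15.9^(-2.5) = 0.0099

0.0099 Gyr


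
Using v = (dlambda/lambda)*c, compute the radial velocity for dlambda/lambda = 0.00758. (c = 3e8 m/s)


v = (dlambda/lambda) * c = 0.00758 * 3e8 = 2.274e+06

2.274e+06 m/s


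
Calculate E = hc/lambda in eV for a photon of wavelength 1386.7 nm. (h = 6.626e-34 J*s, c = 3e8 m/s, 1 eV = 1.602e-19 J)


E = hc/lambda = 6.626e-34 * 3e8 / 1.387e-06 = 1.433e-19 J = 0.8948 eV

0.8948 eV


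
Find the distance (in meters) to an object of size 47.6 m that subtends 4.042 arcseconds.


D = size / theta_rad, theta_rad = 4.042 * pi/(180*3600) = 1.960e-05, D = 2.429e+06

2.429e+06 m


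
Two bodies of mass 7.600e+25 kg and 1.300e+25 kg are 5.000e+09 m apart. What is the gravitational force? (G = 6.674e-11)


F = G*m1*m2/r^2 = 6.674e-11 * 7.600e+25 * 1.300e+25 / (5.000e+09)^2 = 6.674e-11 * 9.880e+50 / 2.500e+19 = 2.638e+21

2.638e+21 N


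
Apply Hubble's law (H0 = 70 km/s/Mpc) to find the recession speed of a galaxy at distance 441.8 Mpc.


v = H0 * d = 70 * 441.8 = 30926.0

30926.0 km/s


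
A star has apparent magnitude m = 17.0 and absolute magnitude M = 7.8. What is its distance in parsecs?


d = 10^((m - M + 5)/5) = 10^((17.0 - 7.8 + 5)/5) = 691.831

691.831 pc


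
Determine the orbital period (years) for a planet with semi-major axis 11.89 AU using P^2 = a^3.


P = a^(3/2) = 11.89^1.5 = 40.999

40.999 years


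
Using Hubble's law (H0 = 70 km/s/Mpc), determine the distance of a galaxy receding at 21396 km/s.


d = v / H0 = 21396 / 70 = 305.6571

305.6571 Mpc


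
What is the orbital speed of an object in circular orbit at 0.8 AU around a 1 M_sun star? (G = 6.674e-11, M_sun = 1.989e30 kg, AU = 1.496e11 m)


v = sqrt(GM/r) = sqrt(6.674e-11 * 1.989e+30 / 1.197e+11) = 33304.2534

33304.2534 m/s


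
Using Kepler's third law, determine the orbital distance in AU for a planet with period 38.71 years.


a = P^(2/3) = 38.71^(2/3) = 11.4432

11.4432 AU


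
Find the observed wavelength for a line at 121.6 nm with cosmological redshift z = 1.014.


lam_obs = lam_emit * (1 + z) = 121.6 * (1 + 1.014) = 244.9024

244.9024 nm


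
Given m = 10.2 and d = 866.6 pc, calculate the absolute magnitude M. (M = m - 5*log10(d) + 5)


M = m - 5*log10(d) + 5 = 10.2 - 5*log10(866.6) + 5 = 0.5109

0.5109


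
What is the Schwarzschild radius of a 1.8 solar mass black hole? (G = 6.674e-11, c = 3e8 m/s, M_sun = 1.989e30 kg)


M = 1.8 * 1.989e30 kg = 3.5802e+30 kg. rs = 2GM/c^2 = 2 * 6.674e-11 * 3.5802e+30 / (3e8)^2 = 5309.8344

5309.8344 m


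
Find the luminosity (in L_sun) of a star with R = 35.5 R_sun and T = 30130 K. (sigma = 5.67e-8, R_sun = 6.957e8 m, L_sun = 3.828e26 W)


R = 35.5 * 6.957e8 m = 2.469735e+10 m. L = 4*pi*R^2*sigma*T^4 = 4*pi*(2.469735e+10)^2 * 5.67e-8 * 30130^4 = 3.58170788e+32 W. L/L_sun = 3.58170788e+32 / 3.828e26 = 935660.3658

935660.3658 L_sun


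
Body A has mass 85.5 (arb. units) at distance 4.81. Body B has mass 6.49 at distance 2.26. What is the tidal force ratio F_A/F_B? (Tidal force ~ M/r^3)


Ratio = (M1/r1^3) / (M2/r2^3) = (85.5/4.81^3) / (6.49/2.26^3) = 1.3665

1.3665


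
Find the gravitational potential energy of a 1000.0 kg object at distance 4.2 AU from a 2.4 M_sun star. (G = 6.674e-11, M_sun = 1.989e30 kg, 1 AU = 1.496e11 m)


M = 2.4 * 1.989e30 kg = 4.7736e+30 kg; r = 4.2 AU * 1.496e11 m/AU = 6.2832e+11 m. U = -GM*m/r = -(6.674e-11 * 4.7736e+30 * 1000.0) / 6.2832e+11 = -5.071e+11

-5.071e+11 J


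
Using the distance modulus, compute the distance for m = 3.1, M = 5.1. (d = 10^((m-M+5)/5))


d = 10^((m - M + 5)/5) = 10^((3.1 - 5.1 + 5)/5) = 3.9811

3.9811 pc


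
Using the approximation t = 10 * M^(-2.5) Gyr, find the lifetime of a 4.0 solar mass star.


t = 10 * M^(-2.5) = 10 * 4.0^(-2.5) = 0.3125

0.3125 Gyr


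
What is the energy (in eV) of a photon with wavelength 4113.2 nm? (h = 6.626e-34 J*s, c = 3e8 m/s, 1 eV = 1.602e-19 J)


E = hc/lambda = 6.626e-34 * 3e8 / 4.113e-06 = 4.833e-20 J = 0.3017 eV

0.3017 eV


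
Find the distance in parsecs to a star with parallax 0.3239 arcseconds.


d = 1/p = 1/0.3239 = 3.0874

3.0874 pc


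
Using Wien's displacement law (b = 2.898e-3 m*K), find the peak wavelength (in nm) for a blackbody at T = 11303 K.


lam_max = b / T = 2.898e-3 / 11303 = 2.564e-07 m = 256.3921 nm

256.3921 nm


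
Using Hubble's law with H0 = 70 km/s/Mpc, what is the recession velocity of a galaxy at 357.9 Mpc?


v = H0 * d = 70 * 357.9 = 25053.0

25053.0 km/s


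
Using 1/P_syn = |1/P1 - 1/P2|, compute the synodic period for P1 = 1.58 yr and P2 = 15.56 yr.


1/P_syn = |1/P1 - 1/P2| = |1/1.58 - 1/15.56| => P_syn = 1.7586

1.7586 years


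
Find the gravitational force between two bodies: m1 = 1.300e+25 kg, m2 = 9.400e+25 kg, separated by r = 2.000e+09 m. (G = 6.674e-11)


F = G*m1*m2/r^2 = 6.674e-11 * 1.300e+25 * 9.400e+25 / (2.000e+09)^2 = 6.674e-11 * 1.222e+51 / 4.000e+18 = 2.039e+22

2.039e+22 N


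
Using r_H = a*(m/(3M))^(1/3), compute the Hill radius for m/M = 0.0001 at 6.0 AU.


r_H = a * (m/3M)^(1/3) = 6.0 * (0.0001/3)^(1/3) = 0.1931

0.1931 AU


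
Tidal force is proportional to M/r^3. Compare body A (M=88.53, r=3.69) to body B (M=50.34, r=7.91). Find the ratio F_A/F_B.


Ratio = (M1/r1^3) / (M2/r2^3) = (88.53/3.69^3) / (50.34/7.91^3) = 17.3232

17.3232


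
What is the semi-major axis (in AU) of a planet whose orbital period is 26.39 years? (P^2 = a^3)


a = P^(2/3) = 26.39^(2/3) = 8.8639

8.8639 AU


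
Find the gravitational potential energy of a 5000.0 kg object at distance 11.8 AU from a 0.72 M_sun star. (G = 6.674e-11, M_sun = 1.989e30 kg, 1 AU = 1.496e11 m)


M = 0.72 * 1.989e30 kg = 1.43208e+30 kg; r = 11.8 AU * 1.496e11 m/AU = 1.76528e+12 m. U = -GM*m/r = -(6.674e-11 * 1.43208e+30 * 5000.0) / 1.76528e+12 = -2.707e+11

-2.707e+11 J


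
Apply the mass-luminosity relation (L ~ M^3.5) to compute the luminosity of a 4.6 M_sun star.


L/L_sun = (M/M_sun)^3.5 = 4.6^3.5 = 208.7625

208.7625 L_sun


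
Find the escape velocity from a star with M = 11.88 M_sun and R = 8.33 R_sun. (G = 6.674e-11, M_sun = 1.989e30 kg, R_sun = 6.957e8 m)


M = 11.88 * 1.989e30 kg = 2.362932e+31 kg; R = 8.33 * 6.957e8 m = 5.795181e+09 m. v_esc = sqrt(2GM/R) = sqrt(2 * 6.674e-11 * 2.362932e+31 / 5.795181e+09) = 737734.6951

737734.6951 m/s


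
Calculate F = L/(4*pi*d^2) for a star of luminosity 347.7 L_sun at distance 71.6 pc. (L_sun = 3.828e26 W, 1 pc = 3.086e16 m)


F = L / (4*pi*d^2) = 1.331e+29 / (4*pi*(2.210e+18)^2) = 2.169e-09

2.169e-09 W/m^2


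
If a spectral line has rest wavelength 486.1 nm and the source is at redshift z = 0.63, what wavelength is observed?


lam_obs = lam_emit * (1 + z) = 486.1 * (1 + 0.63) = 792.343

792.343 nm


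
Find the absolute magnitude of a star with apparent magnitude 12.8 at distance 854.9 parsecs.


M = m - 5*log10(d) + 5 = 12.8 - 5*log10(854.9) + 5 = 3.1404

3.1404


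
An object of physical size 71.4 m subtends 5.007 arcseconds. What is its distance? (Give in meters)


D = size / theta_rad, theta_rad = 5.007 * pi/(180*3600) = 2.427e-05, D = 2.941e+06

2.941e+06 m


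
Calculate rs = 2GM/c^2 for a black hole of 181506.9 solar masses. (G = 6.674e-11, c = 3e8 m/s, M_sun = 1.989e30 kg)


M = 181506.9 * 1.989e30 kg = 3.610172241e+35 kg. rs = 2GM/c^2 = 2 * 6.674e-11 * 3.610172241e+35 / (3e8)^2 = 5.354e+08

5.354e+08 m


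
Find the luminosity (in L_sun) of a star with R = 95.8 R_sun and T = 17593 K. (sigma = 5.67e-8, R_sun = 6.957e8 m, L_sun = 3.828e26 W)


R = 95.8 * 6.957e8 m = 6.664806e+10 m. L = 4*pi*R^2*sigma*T^4 = 4*pi*(6.664806e+10)^2 * 5.67e-8 * 17593^4 = 3.031988562e+32 W. L/L_sun = 3.031988562e+32 / 3.828e26 = 792055.5281

792055.5281 L_sun


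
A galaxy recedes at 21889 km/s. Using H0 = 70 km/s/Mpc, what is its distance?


d = v / H0 = 21889 / 70 = 312.7

312.7 Mpc


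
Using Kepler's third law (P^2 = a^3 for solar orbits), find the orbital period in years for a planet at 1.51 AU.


P = a^(3/2) = 1.51^1.5 = 1.8555

1.8555 years


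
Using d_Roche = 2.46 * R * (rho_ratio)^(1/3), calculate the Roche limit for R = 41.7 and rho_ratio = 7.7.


d_Roche = 2.46 * 41.7 * 7.7^(1/3) = 202.5667

202.5667


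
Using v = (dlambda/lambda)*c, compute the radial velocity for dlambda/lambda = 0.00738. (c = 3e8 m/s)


v = (dlambda/lambda) * c = 0.00738 * 3e8 = 2.214e+06

2.214e+06 m/s


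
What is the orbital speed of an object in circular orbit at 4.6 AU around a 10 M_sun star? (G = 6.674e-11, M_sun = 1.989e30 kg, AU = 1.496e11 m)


v = sqrt(GM/r) = sqrt(6.674e-11 * 1.989e+31 / 6.882e+11) = 43920.3488

43920.3488 m/s


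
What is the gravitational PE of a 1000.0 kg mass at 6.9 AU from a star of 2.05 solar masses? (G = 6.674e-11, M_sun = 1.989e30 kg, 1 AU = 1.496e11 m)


M = 2.05 * 1.989e30 kg = 4.07745e+30 kg; r = 6.9 AU * 1.496e11 m/AU = 1.03224e+12 m. U = -GM*m/r = -(6.674e-11 * 4.07745e+30 * 1000.0) / 1.03224e+12 = -2.636e+11

-2.636e+11 J


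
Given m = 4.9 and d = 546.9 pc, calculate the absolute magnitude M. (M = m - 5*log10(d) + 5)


M = m - 5*log10(d) + 5 = 4.9 - 5*log10(546.9) + 5 = -3.7895

-3.7895


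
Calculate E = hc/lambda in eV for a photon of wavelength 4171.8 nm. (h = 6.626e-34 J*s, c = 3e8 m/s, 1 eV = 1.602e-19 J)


E = hc/lambda = 6.626e-34 * 3e8 / 4.172e-06 = 4.765e-20 J = 0.2974 eV

0.2974 eV


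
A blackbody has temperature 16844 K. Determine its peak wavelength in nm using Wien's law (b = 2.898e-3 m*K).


lam_max = b / T = 2.898e-3 / 16844 = 1.720e-07 m = 172.0494 nm

172.0494 nm


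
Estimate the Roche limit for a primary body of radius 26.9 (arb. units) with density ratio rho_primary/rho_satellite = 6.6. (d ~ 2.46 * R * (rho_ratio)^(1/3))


d_Roche = 2.46 * 26.9 * 6.6^(1/3) = 124.1277

124.1277


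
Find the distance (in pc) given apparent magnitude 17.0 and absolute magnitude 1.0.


d = 10^((m - M + 5)/5) = 10^((17.0 - 1.0 + 5)/5) = 15848.9319

15848.9319 pc


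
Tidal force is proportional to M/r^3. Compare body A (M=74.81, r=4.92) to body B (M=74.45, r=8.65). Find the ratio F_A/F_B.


Ratio = (M1/r1^3) / (M2/r2^3) = (74.81/4.92^3) / (74.45/8.65^3) = 5.4607

5.4607


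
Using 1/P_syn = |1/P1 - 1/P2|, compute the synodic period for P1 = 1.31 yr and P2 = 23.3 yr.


1/P_syn = |1/P1 - 1/P2| = |1/1.31 - 1/23.3| => P_syn = 1.388

1.388 years


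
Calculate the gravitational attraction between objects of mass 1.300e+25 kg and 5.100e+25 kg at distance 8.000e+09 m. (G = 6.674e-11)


F = G*m1*m2/r^2 = 6.674e-11 * 1.300e+25 * 5.100e+25 / (8.000e+09)^2 = 6.674e-11 * 6.630e+50 / 6.400e+19 = 6.914e+20

6.914e+20 N


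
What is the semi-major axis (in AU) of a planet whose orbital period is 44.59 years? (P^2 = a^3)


a = P^(2/3) = 44.59^(2/3) = 12.5745

12.5745 AU


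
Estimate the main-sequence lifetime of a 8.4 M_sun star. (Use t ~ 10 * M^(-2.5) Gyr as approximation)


t = 10 * M^(-2.5) = 10 * 8.4^(-2.5) = 0.0489

0.0489 Gyr


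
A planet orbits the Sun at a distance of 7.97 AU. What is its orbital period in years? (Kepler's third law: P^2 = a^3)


P = a^(3/2) = 7.97^1.5 = 22.5003

22.5003 years


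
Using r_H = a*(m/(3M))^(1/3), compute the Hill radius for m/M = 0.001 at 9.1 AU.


r_H = a * (m/3M)^(1/3) = 9.1 * (0.001/3)^(1/3) = 0.631

0.631 AU


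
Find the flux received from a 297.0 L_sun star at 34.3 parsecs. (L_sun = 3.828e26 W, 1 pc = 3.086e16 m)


F = L / (4*pi*d^2) = 1.137e+29 / (4*pi*(1.058e+18)^2) = 8.075e-09

8.075e-09 W/m^2


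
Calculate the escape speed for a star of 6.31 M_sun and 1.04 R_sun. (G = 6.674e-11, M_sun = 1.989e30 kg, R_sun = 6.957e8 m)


M = 6.31 * 1.989e30 kg = 1.255059e+31 kg; R = 1.04 * 6.957e8 m = 7.23528e+08 m. v_esc = sqrt(2GM/R) = sqrt(2 * 6.674e-11 * 1.255059e+31 / 7.23528e+08) = 1.522e+06

1.522e+06 m/s


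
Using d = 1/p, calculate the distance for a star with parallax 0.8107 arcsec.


d = 1/p = 1/0.8107 = 1.2335

1.2335 pc


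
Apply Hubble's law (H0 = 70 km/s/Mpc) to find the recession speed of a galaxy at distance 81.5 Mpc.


v = H0 * d = 70 * 81.5 = 5705.0

5705.0 km/s


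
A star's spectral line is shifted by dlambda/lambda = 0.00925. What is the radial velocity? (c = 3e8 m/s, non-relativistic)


v = (dlambda/lambda) * c = 0.00925 * 3e8 = 2.775e+06

2.775e+06 m/s


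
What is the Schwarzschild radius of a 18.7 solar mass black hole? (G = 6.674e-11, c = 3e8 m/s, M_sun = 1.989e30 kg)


M = 18.7 * 1.989e30 kg = 3.71943e+31 kg. rs = 2GM/c^2 = 2 * 6.674e-11 * 3.71943e+31 / (3e8)^2 = 55163.2796

55163.2796 m


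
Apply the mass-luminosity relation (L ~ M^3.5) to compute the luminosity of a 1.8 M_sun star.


L/L_sun = (M/M_sun)^3.5 = 1.8^3.5 = 7.8244

7.8244 L_sun


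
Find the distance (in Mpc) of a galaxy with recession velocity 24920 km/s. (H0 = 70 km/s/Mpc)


d = v / H0 = 24920 / 70 = 356.0

356.0 Mpc


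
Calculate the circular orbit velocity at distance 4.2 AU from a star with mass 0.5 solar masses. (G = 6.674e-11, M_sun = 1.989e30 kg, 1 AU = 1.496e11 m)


v = sqrt(GM/r) = sqrt(6.674e-11 * 9.945e+29 / 6.283e+11) = 10277.9157

10277.9157 m/s


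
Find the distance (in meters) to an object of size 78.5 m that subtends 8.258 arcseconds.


D = size / theta_rad, theta_rad = 8.258 * pi/(180*3600) = 4.004e-05, D = 1.961e+06

1.961e+06 m


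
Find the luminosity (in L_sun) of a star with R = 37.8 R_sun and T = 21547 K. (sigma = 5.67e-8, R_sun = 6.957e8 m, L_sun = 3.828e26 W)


R = 37.8 * 6.957e8 m = 2.629746e+10 m. L = 4*pi*R^2*sigma*T^4 = 4*pi*(2.629746e+10)^2 * 5.67e-8 * 21547^4 = 1.062105789e+32 W. L/L_sun = 1.062105789e+32 / 3.828e26 = 277457.1027

277457.1027 L_sun


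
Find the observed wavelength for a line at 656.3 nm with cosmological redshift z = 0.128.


lam_obs = lam_emit * (1 + z) = 656.3 * (1 + 0.128) = 740.3064

740.3064 nm


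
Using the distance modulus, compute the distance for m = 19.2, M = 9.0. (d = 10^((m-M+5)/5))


d = 10^((m - M + 5)/5) = 10^((19.2 - 9.0 + 5)/5) = 1096.4782

1096.4782 pc


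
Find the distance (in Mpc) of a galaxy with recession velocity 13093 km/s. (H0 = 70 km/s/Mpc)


d = v / H0 = 13093 / 70 = 187.0429

187.0429 Mpc


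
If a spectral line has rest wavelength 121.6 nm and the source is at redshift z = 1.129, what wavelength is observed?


lam_obs = lam_emit * (1 + z) = 121.6 * (1 + 1.129) = 258.8864

258.8864 nm


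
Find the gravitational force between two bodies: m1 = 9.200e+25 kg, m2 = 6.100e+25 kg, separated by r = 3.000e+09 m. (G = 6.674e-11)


F = G*m1*m2/r^2 = 6.674e-11 * 9.200e+25 * 6.100e+25 / (3.000e+09)^2 = 6.674e-11 * 5.612e+51 / 9.000e+18 = 4.162e+22

4.162e+22 N


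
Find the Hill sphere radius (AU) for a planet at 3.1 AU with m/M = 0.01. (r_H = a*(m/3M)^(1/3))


r_H = a * (m/3M)^(1/3) = 3.1 * (0.01/3)^(1/3) = 0.4631

0.4631 AU


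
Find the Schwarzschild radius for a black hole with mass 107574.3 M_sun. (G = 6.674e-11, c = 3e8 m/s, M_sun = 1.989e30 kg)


M = 107574.3 * 1.989e30 kg = 2.139652827e+35 kg. rs = 2GM/c^2 = 2 * 6.674e-11 * 2.139652827e+35 / (3e8)^2 = 3.173e+08

3.173e+08 m


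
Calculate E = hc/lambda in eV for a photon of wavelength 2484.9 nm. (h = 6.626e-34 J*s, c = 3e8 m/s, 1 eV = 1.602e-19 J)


E = hc/lambda = 6.626e-34 * 3e8 / 2.485e-06 = 8.000e-20 J = 0.4993 eV

0.4993 eV


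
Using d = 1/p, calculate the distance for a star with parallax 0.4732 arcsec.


d = 1/p = 1/0.4732 = 2.1133

2.1133 pc


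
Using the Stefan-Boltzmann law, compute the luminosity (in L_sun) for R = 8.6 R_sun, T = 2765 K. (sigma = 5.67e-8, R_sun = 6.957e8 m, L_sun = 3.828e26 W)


R = 8.6 * 6.957e8 m = 5.98302e+09 m. L = 4*pi*R^2*sigma*T^4 = 4*pi*(5.98302e+09)^2 * 5.67e-8 * 2765^4 = 1.490782804e+27 W. L/L_sun = 1.490782804e+27 / 3.828e26 = 3.8944

3.8944 L_sun


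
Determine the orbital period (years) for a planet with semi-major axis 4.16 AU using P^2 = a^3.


P = a^(3/2) = 4.16^1.5 = 8.4848

8.4848 years


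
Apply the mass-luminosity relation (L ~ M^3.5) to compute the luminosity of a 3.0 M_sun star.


L/L_sun = (M/M_sun)^3.5 = 3.0^3.5 = 46.7654

46.7654 L_sun


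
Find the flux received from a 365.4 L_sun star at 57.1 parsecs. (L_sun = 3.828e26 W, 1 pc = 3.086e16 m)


F = L / (4*pi*d^2) = 1.399e+29 / (4*pi*(1.762e+18)^2) = 3.585e-09

3.585e-09 W/m^2


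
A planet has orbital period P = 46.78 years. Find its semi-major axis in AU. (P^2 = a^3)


a = P^(2/3) = 46.78^(2/3) = 12.983

12.983 AU


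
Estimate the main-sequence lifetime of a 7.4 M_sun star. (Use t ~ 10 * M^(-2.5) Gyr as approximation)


t = 10 * M^(-2.5) = 10 * 7.4^(-2.5) = 0.0671

0.0671 Gyr


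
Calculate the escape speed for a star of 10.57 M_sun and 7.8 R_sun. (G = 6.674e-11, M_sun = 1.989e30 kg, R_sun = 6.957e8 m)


M = 10.57 * 1.989e30 kg = 2.102373e+31 kg; R = 7.8 * 6.957e8 m = 5.42646e+09 m. v_esc = sqrt(2GM/R) = sqrt(2 * 6.674e-11 * 2.102373e+31 / 5.42646e+09) = 719125.4871

719125.4871 m/s


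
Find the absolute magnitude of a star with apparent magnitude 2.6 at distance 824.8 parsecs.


M = m - 5*log10(d) + 5 = 2.6 - 5*log10(824.8) + 5 = -6.9817

-6.9817


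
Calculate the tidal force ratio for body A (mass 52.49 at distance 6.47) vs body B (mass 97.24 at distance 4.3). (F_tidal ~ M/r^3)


Ratio = (M1/r1^3) / (M2/r2^3) = (52.49/6.47^3) / (97.24/4.3^3) = 0.1585

0.1585


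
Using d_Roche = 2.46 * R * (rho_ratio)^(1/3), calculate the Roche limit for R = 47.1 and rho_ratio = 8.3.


d_Roche = 2.46 * 47.1 * 8.3^(1/3) = 234.5932

234.5932


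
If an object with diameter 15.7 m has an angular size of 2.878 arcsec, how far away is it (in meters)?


D = size / theta_rad, theta_rad = 2.878 * pi/(180*3600) = 1.395e-05, D = 1.125e+06

1.125e+06 m


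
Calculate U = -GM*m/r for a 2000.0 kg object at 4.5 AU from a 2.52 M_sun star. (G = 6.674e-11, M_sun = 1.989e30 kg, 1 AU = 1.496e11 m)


M = 2.52 * 1.989e30 kg = 5.01228e+30 kg; r = 4.5 AU * 1.496e11 m/AU = 6.732e+11 m. U = -GM*m/r = -(6.674e-11 * 5.01228e+30 * 2000.0) / 6.732e+11 = -9.938e+11

-9.938e+11 J


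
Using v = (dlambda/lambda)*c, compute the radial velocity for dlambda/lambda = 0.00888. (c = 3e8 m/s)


v = (dlambda/lambda) * c = 0.00888 * 3e8 = 2.664e+06

2.664e+06 m/s


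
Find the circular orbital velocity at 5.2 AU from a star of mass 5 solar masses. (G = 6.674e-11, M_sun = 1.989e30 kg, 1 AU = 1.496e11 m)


v = sqrt(GM/r) = sqrt(6.674e-11 * 9.945e+30 / 7.779e+11) = 29209.7625

29209.7625 m/s


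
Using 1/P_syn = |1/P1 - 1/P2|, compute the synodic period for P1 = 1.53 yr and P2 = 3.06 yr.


1/P_syn = |1/P1 - 1/P2| = |1/1.53 - 1/3.06| => P_syn = 3.06

3.06 years


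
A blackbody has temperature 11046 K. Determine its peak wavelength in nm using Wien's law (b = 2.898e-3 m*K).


lam_max = b / T = 2.898e-3 / 11046 = 2.624e-07 m = 262.3574 nm

262.3574 nm


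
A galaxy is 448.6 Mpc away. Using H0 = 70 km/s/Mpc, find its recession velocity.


v = H0 * d = 70 * 448.6 = 31402.0

31402.0 km/s


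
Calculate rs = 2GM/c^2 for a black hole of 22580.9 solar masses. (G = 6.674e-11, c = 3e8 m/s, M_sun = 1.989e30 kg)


M = 22580.9 * 1.989e30 kg = 4.49134101e+34 kg. rs = 2GM/c^2 = 2 * 6.674e-11 * 4.49134101e+34 / (3e8)^2 = 6.661e+07

6.661e+07 m


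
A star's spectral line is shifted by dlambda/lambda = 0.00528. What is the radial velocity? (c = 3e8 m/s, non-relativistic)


v = (dlambda/lambda) * c = 0.00528 * 3e8 = 1.584e+06

1.584e+06 m/s


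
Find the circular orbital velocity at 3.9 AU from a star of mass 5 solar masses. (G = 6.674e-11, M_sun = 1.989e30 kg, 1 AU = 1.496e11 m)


v = sqrt(GM/r) = sqrt(6.674e-11 * 9.945e+30 / 5.834e+11) = 33728.5285

33728.5285 m/s


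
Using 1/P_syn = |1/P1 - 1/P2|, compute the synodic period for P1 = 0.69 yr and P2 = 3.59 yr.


1/P_syn = |1/P1 - 1/P2| = |1/0.69 - 1/3.59| => P_syn = 0.8542

0.8542 years


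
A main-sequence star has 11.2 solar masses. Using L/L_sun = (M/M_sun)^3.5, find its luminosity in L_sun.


L/L_sun = (M/M_sun)^3.5 = 11.2^3.5 = 4701.7884

4701.7884 L_sun


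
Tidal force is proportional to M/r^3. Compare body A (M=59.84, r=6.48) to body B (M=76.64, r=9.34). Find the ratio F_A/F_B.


Ratio = (M1/r1^3) / (M2/r2^3) = (59.84/6.48^3) / (76.64/9.34^3) = 2.338

2.338


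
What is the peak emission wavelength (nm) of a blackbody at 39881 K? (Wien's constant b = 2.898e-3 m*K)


lam_max = b / T = 2.898e-3 / 39881 = 7.267e-08 m = 72.6662 nm

72.6662 nm


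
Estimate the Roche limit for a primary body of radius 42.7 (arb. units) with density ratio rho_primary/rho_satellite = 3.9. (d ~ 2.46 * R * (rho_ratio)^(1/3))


d_Roche = 2.46 * 42.7 * 3.9^(1/3) = 165.3425

165.3425


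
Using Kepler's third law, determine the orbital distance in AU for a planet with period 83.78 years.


a = P^(2/3) = 83.78^(2/3) = 19.1467

19.1467 AU


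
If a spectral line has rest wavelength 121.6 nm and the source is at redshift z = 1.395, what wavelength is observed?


lam_obs = lam_emit * (1 + z) = 121.6 * (1 + 1.395) = 291.232

291.232 nm


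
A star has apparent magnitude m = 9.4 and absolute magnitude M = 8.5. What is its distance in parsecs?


d = 10^((m - M + 5)/5) = 10^((9.4 - 8.5 + 5)/5) = 15.1356

15.1356 pc


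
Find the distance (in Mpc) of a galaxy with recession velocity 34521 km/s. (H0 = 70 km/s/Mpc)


d = v / H0 = 34521 / 70 = 493.1571

493.1571 Mpc


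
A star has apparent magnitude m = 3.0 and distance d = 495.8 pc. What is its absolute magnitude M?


M = m - 5*log10(d) + 5 = 3.0 - 5*log10(495.8) + 5 = -5.4765

-5.4765


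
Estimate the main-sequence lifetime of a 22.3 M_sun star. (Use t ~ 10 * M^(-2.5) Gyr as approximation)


t = 10 * M^(-2.5) = 10 * 22.3^(-2.5) = 0.0043

0.0043 Gyr


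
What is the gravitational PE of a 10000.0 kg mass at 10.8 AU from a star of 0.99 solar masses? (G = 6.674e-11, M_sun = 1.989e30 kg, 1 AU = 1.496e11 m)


M = 0.99 * 1.989e30 kg = 1.96911e+30 kg; r = 10.8 AU * 1.496e11 m/AU = 1.61568e+12 m. U = -GM*m/r = -(6.674e-11 * 1.96911e+30 * 10000.0) / 1.61568e+12 = -8.134e+11

-8.134e+11 J


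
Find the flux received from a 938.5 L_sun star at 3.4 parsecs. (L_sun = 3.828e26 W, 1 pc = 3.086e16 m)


F = L / (4*pi*d^2) = 3.593e+29 / (4*pi*(1.049e+17)^2) = 2.597e-06

2.597e-06 W/m^2


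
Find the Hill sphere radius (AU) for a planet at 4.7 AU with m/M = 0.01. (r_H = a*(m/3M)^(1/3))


r_H = a * (m/3M)^(1/3) = 4.7 * (0.01/3)^(1/3) = 0.7021

0.7021 AU


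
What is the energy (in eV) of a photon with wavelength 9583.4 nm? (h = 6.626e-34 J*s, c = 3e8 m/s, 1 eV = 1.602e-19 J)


E = hc/lambda = 6.626e-34 * 3e8 / 9.583e-06 = 2.074e-20 J = 0.1295 eV

0.1295 eV


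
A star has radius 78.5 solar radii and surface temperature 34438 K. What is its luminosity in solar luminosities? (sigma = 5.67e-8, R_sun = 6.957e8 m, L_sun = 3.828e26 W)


R = 78.5 * 6.957e8 m = 5.461245e+10 m. L = 4*pi*R^2*sigma*T^4 = 4*pi*(5.461245e+10)^2 * 5.67e-8 * 34438^4 = 2.989013867e+33 W. L/L_sun = 2.989013867e+33 / 3.828e26 = 7.808e+06

7.808e+06 L_sun


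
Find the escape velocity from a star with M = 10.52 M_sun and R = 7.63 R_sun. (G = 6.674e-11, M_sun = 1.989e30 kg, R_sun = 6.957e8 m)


M = 10.52 * 1.989e30 kg = 2.092428e+31 kg; R = 7.63 * 6.957e8 m = 5.308191e+09 m. v_esc = sqrt(2GM/R) = sqrt(2 * 6.674e-11 * 2.092428e+31 / 5.308191e+09) = 725370.8348

725370.8348 m/s


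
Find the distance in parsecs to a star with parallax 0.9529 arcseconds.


d = 1/p = 1/0.9529 = 1.0494

1.0494 pc


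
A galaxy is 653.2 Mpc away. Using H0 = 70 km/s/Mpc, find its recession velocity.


v = H0 * d = 70 * 653.2 = 45724.0

45724.0 km/s


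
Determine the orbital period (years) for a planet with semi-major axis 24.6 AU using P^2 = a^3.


P = a^(3/2) = 24.6^1.5 = 122.012

122.012 years


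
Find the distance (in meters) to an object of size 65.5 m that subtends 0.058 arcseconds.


D = size / theta_rad, theta_rad = 0.058 * pi/(180*3600) = 2.812e-07, D = 2.329e+08

2.329e+08 m


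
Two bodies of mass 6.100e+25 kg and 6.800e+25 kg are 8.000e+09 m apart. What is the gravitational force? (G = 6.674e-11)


F = G*m1*m2/r^2 = 6.674e-11 * 6.100e+25 * 6.800e+25 / (8.000e+09)^2 = 6.674e-11 * 4.148e+51 / 6.400e+19 = 4.326e+21

4.326e+21 N


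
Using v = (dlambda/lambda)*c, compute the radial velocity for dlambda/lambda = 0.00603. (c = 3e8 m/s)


v = (dlambda/lambda) * c = 0.00603 * 3e8 = 1.809e+06

1.809e+06 m/s


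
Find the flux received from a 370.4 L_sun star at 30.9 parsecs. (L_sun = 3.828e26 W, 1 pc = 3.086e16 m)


F = L / (4*pi*d^2) = 1.418e+29 / (4*pi*(9.536e+17)^2) = 1.241e-08

1.241e-08 W/m^2


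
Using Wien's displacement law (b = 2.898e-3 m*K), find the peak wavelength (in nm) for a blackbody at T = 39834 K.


lam_max = b / T = 2.898e-3 / 39834 = 7.275e-08 m = 72.7519 nm

72.7519 nm


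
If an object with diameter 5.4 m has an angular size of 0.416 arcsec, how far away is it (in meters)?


D = size / theta_rad, theta_rad = 0.416 * pi/(180*3600) = 2.017e-06, D = 2.677e+06

2.677e+06 m


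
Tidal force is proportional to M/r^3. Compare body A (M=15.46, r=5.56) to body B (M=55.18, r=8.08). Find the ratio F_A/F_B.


Ratio = (M1/r1^3) / (M2/r2^3) = (15.46/5.56^3) / (55.18/8.08^3) = 0.8599

0.8599


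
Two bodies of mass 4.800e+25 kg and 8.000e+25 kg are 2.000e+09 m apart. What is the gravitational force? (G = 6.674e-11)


F = G*m1*m2/r^2 = 6.674e-11 * 4.800e+25 * 8.000e+25 / (2.000e+09)^2 = 6.674e-11 * 3.840e+51 / 4.000e+18 = 6.407e+22

6.407e+22 N


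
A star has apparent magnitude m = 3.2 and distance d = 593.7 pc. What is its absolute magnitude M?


M = m - 5*log10(d) + 5 = 3.2 - 5*log10(593.7) + 5 = -5.6678

-5.6678


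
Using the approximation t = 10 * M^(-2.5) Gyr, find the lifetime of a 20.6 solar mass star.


t = 10 * M^(-2.5) = 10 * 20.6^(-2.5) = 0.0052

0.0052 Gyr


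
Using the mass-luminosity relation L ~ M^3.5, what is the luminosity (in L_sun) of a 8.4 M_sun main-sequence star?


L/L_sun = (M/M_sun)^3.5 = 8.4^3.5 = 1717.8194

1717.8194 L_sun


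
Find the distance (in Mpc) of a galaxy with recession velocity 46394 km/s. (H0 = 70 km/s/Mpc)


d = v / H0 = 46394 / 70 = 662.7714

662.7714 Mpc


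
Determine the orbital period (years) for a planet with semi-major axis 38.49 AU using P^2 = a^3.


P = a^(3/2) = 38.49^1.5 = 238.7932

238.7932 years


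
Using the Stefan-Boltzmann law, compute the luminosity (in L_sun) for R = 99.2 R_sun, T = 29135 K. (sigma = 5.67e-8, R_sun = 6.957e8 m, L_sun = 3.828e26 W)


R = 99.2 * 6.957e8 m = 6.901344e+10 m. L = 4*pi*R^2*sigma*T^4 = 4*pi*(6.901344e+10)^2 * 5.67e-8 * 29135^4 = 2.44523365e+33 W. L/L_sun = 2.44523365e+33 / 3.828e26 = 6.388e+06

6.388e+06 L_sun


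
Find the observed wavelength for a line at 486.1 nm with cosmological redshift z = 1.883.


lam_obs = lam_emit * (1 + z) = 486.1 * (1 + 1.883) = 1401.4263

1401.4263 nm


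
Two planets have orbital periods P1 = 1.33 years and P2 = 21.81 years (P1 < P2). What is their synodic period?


1/P_syn = |1/P1 - 1/P2| = |1/1.33 - 1/21.81| => P_syn = 1.4164

1.4164 years


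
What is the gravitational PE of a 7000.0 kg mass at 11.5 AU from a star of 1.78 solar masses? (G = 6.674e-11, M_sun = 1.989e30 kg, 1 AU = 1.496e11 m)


M = 1.78 * 1.989e30 kg = 3.54042e+30 kg; r = 11.5 AU * 1.496e11 m/AU = 1.7204e+12 m. U = -GM*m/r = -(6.674e-11 * 3.54042e+30 * 7000.0) / 1.7204e+12 = -9.614e+11

-9.614e+11 J


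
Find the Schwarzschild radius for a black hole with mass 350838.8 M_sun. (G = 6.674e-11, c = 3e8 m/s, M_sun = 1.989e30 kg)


M = 350838.8 * 1.989e30 kg = 6.978183732e+35 kg. rs = 2GM/c^2 = 2 * 6.674e-11 * 6.978183732e+35 / (3e8)^2 = 1.035e+09

1.035e+09 m


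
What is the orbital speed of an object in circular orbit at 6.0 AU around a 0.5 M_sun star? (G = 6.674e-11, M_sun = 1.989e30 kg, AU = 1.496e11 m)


v = sqrt(GM/r) = sqrt(6.674e-11 * 9.945e+29 / 8.976e+11) = 8599.1213

8599.1213 m/s


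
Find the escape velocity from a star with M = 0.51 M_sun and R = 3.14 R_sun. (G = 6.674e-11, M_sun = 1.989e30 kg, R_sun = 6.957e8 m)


M = 0.51 * 1.989e30 kg = 1.01439e+30 kg; R = 3.14 * 6.957e8 m = 2.184498e+09 m. v_esc = sqrt(2GM/R) = sqrt(2 * 6.674e-11 * 1.01439e+30 / 2.184498e+09) = 248962.9681

248962.9681 m/s


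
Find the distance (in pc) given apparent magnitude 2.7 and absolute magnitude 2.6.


d = 10^((m - M + 5)/5) = 10^((2.7 - 2.6 + 5)/5) = 10.4713

10.4713 pc


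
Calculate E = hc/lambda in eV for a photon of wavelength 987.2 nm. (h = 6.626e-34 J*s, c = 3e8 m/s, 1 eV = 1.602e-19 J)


E = hc/lambda = 6.626e-34 * 3e8 / 9.872e-07 = 2.014e-19 J = 1.2569 eV

1.2569 eV


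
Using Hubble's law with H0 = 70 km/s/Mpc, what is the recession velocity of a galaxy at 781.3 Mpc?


v = H0 * d = 70 * 781.3 = 54691.0

54691.0 km/s


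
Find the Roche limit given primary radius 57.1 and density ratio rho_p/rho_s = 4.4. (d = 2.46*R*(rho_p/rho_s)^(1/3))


d_Roche = 2.46 * 57.1 * 4.4^(1/3) = 230.1736

230.1736


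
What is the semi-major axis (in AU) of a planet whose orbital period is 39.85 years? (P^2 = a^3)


a = P^(2/3) = 39.85^(2/3) = 11.6668

11.6668 AU


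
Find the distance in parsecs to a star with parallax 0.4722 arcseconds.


d = 1/p = 1/0.4722 = 2.1177

2.1177 pc


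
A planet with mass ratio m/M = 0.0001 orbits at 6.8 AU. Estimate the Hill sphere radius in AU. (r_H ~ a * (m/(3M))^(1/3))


r_H = a * (m/3M)^(1/3) = 6.8 * (0.0001/3)^(1/3) = 0.2188

0.2188 AU


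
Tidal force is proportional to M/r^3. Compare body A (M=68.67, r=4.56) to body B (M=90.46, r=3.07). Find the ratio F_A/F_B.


Ratio = (M1/r1^3) / (M2/r2^3) = (68.67/4.56^3) / (90.46/3.07^3) = 0.2316

0.2316


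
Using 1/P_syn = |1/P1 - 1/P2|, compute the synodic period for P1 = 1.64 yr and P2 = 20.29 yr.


1/P_syn = |1/P1 - 1/P2| = |1/1.64 - 1/20.29| => P_syn = 1.7842

1.7842 years


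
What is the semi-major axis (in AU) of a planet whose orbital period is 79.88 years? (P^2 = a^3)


a = P^(2/3) = 79.88^(2/3) = 18.5478

18.5478 AU


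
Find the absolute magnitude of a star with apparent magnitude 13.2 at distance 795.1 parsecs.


M = m - 5*log10(d) + 5 = 13.2 - 5*log10(795.1) + 5 = 3.6979

3.6979


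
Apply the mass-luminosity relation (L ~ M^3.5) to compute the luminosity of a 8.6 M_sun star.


L/L_sun = (M/M_sun)^3.5 = 8.6^3.5 = 1865.2823

1865.2823 L_sun


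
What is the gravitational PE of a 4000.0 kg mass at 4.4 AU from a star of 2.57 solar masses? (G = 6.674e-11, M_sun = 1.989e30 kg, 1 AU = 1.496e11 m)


M = 2.57 * 1.989e30 kg = 5.11173e+30 kg; r = 4.4 AU * 1.496e11 m/AU = 6.5824e+11 m. U = -GM*m/r = -(6.674e-11 * 5.11173e+30 * 4000.0) / 6.5824e+11 = -2.073e+12

-2.073e+12 J


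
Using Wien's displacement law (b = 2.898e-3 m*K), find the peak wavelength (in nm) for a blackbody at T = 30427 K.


lam_max = b / T = 2.898e-3 / 30427 = 9.524e-08 m = 95.2444 nm

95.2444 nm


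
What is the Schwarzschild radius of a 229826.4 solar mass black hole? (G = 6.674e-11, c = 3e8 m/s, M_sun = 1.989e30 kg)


M = 229826.4 * 1.989e30 kg = 4.571247096e+35 kg. rs = 2GM/c^2 = 2 * 6.674e-11 * 4.571247096e+35 / (3e8)^2 = 6.780e+08

6.780e+08 m


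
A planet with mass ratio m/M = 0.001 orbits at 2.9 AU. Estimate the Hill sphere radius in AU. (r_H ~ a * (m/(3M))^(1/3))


r_H = a * (m/3M)^(1/3) = 2.9 * (0.001/3)^(1/3) = 0.2011

0.2011 AU


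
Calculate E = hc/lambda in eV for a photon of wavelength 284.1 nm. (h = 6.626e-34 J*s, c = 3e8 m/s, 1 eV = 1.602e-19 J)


E = hc/lambda = 6.626e-34 * 3e8 / 2.841e-07 = 6.997e-19 J = 4.3676 eV

4.3676 eV


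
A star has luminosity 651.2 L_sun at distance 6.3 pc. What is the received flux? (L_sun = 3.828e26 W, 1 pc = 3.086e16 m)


F = L / (4*pi*d^2) = 2.493e+29 / (4*pi*(1.944e+17)^2) = 5.248e-07

5.248e-07 W/m^2


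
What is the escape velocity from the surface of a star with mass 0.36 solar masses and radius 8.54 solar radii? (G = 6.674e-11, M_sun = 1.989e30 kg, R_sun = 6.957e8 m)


M = 0.36 * 1.989e30 kg = 7.1604e+29 kg; R = 8.54 * 6.957e8 m = 5.941278e+09 m. v_esc = sqrt(2GM/R) = sqrt(2 * 6.674e-11 * 7.1604e+29 / 5.941278e+09) = 126834.3256

126834.3256 m/s
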